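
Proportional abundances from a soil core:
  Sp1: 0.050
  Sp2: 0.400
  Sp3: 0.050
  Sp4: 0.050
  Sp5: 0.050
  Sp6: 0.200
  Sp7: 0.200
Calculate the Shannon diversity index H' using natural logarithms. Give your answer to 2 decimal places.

1.61

Each pᵢ ln pᵢ term (working shown to 4 dp, full precision carried): 0.05×(-2.9957)=-0.1498, 0.4×(-0.9163)=-0.3665, 0.05×(-2.9957)=-0.1498, 0.05×(-2.9957)=-0.1498, 0.05×(-2.9957)=-0.1498, 0.2×(-1.6094)=-0.3219, 0.2×(-1.6094)=-0.3219.
Sum = -1.6094, so H' = 1.61.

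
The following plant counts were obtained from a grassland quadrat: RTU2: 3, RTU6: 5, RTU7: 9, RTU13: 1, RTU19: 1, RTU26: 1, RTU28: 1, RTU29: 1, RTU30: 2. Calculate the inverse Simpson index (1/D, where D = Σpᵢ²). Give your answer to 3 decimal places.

Total N = 3+5+9+1+1+1+1+1+2 = 24, so the proportions are 0.125, 0.2083333, 0.375, 0.0416667, 0.0416667, 0.0416667, 0.0416667, 0.0416667, 0.0833333 (working shown to 7 dp, full precision carried).
D = 0.125² + 0.2083333² + 0.375² + 0.0416667² + 0.0416667² + 0.0416667² + 0.0416667² + 0.0416667² + 0.0833333² = 0.0156250 + 0.0434028 + 0.1406250 + 0.0017361 + 0.0017361 + 0.0017361 + 0.0017361 + 0.0017361 + 0.0069444 = 0.2152778.
So 1/D = 4.64516, i.e. 4.645 to 3 decimal places.

4.645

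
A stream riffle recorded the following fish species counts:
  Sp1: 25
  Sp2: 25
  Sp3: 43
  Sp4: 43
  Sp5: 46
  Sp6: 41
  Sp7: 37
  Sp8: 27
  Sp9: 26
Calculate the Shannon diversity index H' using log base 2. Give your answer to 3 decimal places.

3.127

Total N = 25+25+43+43+46+41+37+27+26 = 313, so the proportions are 0.07987, 0.07987, 0.13738, 0.13738, 0.14696, 0.13099, 0.11821, 0.08626, 0.08307 (working shown to 5 dp, full precision carried).
Each pᵢ log₂ pᵢ term: 0.07987×(-3.64616)=-0.29123, 0.07987×(-3.64616)=-0.29123, 0.13738×(-2.86375)=-0.39342, 0.13738×(-2.86375)=-0.39342, 0.14696×(-2.76646)=-0.40657, 0.13099×(-2.93247)=-0.38413, 0.11821×(-3.08057)=-0.36416, 0.08626×(-3.53513)=-0.30495, 0.08307×(-3.58958)=-0.29818.
Sum = -3.12728, so H' = 3.127.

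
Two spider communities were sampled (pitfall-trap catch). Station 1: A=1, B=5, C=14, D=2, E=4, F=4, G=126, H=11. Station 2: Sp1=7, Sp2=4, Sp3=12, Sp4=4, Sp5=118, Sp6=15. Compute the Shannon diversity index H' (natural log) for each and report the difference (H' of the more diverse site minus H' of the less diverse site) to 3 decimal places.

Station 1: N=167, proportions 0.00599, 0.02994, 0.08383, 0.01198, 0.02395, 0.02395, 0.75449, 0.06587, giving H' = 0.96698 (working shown to 5 dp, full precision carried).
Station 2: N=160, proportions 0.04375, 0.025, 0.075, 0.025, 0.7375, 0.09375, giving H' = 0.96210.
Difference = |0.96698 − 0.96210| = 0.00488, i.e. 0.005 to 3 decimal places.

0.005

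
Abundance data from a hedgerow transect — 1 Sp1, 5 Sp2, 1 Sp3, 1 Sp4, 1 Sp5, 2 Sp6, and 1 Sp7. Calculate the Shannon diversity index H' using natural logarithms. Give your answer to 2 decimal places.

1.70

Total N = 1+5+1+1+1+2+1 = 12, so the proportions are 0.0833, 0.4167, 0.0833, 0.0833, 0.0833, 0.1667, 0.0833 (working shown to 4 dp, full precision carried).
Each pᵢ ln pᵢ term: 0.0833×(-2.4849)=-0.2071, 0.4167×(-0.8755)=-0.3648, 0.0833×(-2.4849)=-0.2071, 0.0833×(-2.4849)=-0.2071, 0.0833×(-2.4849)=-0.2071, 0.1667×(-1.7918)=-0.2986, 0.0833×(-2.4849)=-0.2071.
Sum = -1.6988, so H' = 1.70.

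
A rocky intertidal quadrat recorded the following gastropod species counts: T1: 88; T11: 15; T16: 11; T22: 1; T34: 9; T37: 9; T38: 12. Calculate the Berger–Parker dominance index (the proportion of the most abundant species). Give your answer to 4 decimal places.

0.6069

Total N = 88+15+11+1+9+9+12 = 145, so the proportions are 0.606897, 0.103448, 0.075862, 0.006897, 0.062069, 0.062069, 0.082759 (working shown to 6 dp, full precision carried).
The largest proportion is 0.606897, i.e. d = 0.6069 to 4 decimal places.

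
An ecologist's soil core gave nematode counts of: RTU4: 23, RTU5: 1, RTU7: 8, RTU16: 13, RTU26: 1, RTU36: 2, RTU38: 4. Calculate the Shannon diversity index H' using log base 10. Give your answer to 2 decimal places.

0.64

Total N = 23+1+8+13+1+2+4 = 52, so the proportions are 0.4423, 0.0192, 0.1538, 0.25, 0.0192, 0.0385, 0.0769 (working shown to 4 dp, full precision carried).
Each pᵢ log₁₀ pᵢ term: 0.4423×(-0.3543)=-0.1567, 0.0192×(-1.7160)=-0.0330, 0.1538×(-0.8129)=-0.1251, 0.25×(-0.6021)=-0.1505, 0.0192×(-1.7160)=-0.0330, 0.0385×(-1.4150)=-0.0544, 0.0769×(-1.1139)=-0.0857.
Sum = -0.6384, so H' = 0.64.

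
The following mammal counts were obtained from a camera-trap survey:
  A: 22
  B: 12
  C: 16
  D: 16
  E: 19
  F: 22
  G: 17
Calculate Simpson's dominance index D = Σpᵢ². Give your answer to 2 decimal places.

0.15

Total N = 22+12+16+16+19+22+17 = 124, so the proportions are 0.1774, 0.0968, 0.129, 0.129, 0.1532, 0.1774, 0.1371 (working shown to 4 dp, full precision carried).
D = 0.1774² + 0.0968² + 0.129² + 0.129² + 0.1532² + 0.1774² + 0.1371² = 0.0315 + 0.0094 + 0.0166 + 0.0166 + 0.0235 + 0.0315 + 0.0188 = 0.1479.
To 2 decimal places, D = 0.15.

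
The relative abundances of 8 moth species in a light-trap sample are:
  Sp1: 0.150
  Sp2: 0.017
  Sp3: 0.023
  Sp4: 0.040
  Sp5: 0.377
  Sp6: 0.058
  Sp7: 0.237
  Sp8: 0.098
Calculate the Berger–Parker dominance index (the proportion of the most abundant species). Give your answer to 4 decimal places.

The largest proportion is 0.377, i.e. d = 0.3770 to 4 decimal places.

0.3770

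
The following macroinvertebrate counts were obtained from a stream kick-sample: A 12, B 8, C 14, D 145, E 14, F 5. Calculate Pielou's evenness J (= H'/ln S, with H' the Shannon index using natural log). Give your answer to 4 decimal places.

Total N = 12+8+14+145+14+5 = 198, so the proportions are 0.060606, 0.040404, 0.070707, 0.732323, 0.070707, 0.025253 (working shown to 6 dp, full precision carried).
H' = −Σ pᵢ ln pᵢ = −((-0.169901) + (-0.129650) + (-0.187318) + (-0.228143) + (-0.187318) + (-0.092900)) = 0.995229.
With S = 6 species, ln S = 1.791759, so J = 0.995229/1.791759 = 0.555448, i.e. 0.5554 to 4 decimal places.

0.5554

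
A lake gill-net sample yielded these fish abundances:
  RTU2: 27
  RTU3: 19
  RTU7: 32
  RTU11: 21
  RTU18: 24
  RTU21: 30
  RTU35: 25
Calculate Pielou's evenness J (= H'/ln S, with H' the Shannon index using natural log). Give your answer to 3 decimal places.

0.993

Total N = 27+19+32+21+24+30+25 = 178, so the proportions are 0.15169, 0.10674, 0.17978, 0.11798, 0.13483, 0.16854, 0.14045 (working shown to 5 dp, full precision carried).
H' = −Σ pᵢ ln pᵢ = −((-0.28607) + (-0.23882) + (-0.30850) + (-0.25215) + (-0.27017) + (-0.30010) + (-0.27569)) = 1.93149.
With S = 7 species, ln S = 1.94591, so J = 1.93149/1.94591 = 0.99259, i.e. 0.993 to 3 decimal places.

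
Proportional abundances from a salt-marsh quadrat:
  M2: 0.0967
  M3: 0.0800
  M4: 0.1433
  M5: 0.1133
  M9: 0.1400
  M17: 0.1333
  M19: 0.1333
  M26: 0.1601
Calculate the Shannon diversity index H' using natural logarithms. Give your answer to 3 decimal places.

2.059

Each pᵢ ln pᵢ term (working shown to 5 dp, full precision carried): 0.0967×(-2.33614)=-0.22590, 0.08×(-2.52573)=-0.20206, 0.1433×(-1.94281)=-0.27841, 0.1133×(-2.17772)=-0.24674, 0.14×(-1.96611)=-0.27526, 0.1333×(-2.01515)=-0.26862, 0.1333×(-2.01515)=-0.26862, 0.1601×(-1.83196)=-0.29330.
Sum = -2.05890, so H' = 2.059.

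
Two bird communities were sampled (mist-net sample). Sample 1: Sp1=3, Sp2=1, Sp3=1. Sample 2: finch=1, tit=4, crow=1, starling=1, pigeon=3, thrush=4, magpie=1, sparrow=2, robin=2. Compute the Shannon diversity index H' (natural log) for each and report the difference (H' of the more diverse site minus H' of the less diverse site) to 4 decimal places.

Sample 1: N=5, proportions 0.6, 0.2, 0.2, giving H' = 0.95027054 (working shown to 8 dp, full precision carried).
Sample 2: N=19, proportions 0.05263158, 0.21052632, 0.05263158, 0.05263158, 0.15789474, 0.21052632, 0.05263158, 0.10526316, 0.10526316, giving H' = 2.04134527.
Difference = |0.95027054 − 2.04134527| = 1.09107473, i.e. 1.0911 to 4 decimal places.

1.0911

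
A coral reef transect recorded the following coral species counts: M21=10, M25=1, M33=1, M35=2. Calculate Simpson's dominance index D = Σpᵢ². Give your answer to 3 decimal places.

Total N = 10+1+1+2 = 14, so the proportions are 0.71429, 0.07143, 0.07143, 0.14286 (working shown to 5 dp, full precision carried).
D = 0.71429² + 0.07143² + 0.07143² + 0.14286² = 0.51020 + 0.00510 + 0.00510 + 0.02041 = 0.54082.
To 3 decimal places, D = 0.541.

0.541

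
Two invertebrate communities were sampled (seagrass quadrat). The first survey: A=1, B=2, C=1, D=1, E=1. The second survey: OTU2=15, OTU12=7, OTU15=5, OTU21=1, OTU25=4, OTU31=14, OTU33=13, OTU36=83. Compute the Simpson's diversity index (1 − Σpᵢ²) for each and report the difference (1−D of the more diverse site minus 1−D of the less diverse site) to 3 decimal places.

The first survey: N=6, proportions 0.16667, 0.33333, 0.16667, 0.16667, 0.16667, giving 1−D = 0.77778 (working shown to 5 dp, full precision carried).
The second survey: N=142, proportions 0.10563, 0.0493, 0.03521, 0.00704, 0.02817, 0.09859, 0.09155, 0.58451, giving 1−D = 0.62458.
Difference = |0.77778 − 0.62458| = 0.15320, i.e. 0.153 to 3 decimal places.

0.153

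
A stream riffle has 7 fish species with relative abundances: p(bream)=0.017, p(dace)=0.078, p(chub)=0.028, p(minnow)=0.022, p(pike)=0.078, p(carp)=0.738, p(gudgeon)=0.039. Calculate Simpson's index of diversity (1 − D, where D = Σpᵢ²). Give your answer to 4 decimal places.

0.4401

D = 0.017² + 0.078² + 0.028² + 0.022² + 0.078² + 0.738² + 0.039² = 0.000289 + 0.006084 + 0.000784 + 0.000484 + 0.006084 + 0.544644 + 0.001521 = 0.559890 (working shown to 6 dp, full precision carried).
So 1 − D = 0.440110, i.e. 0.4401 to 4 decimal places.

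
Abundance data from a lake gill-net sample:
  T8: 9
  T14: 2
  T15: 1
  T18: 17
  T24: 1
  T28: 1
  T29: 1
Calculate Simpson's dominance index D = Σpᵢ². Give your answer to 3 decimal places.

Total N = 9+2+1+17+1+1+1 = 32, so the proportions are 0.28125, 0.0625, 0.03125, 0.53125, 0.03125, 0.03125, 0.03125 (working shown to 5 dp, full precision carried).
D = 0.28125² + 0.0625² + 0.03125² + 0.53125² + 0.03125² + 0.03125² + 0.03125² = 0.07910 + 0.00391 + 0.00098 + 0.28223 + 0.00098 + 0.00098 + 0.00098 = 0.36914.
To 3 decimal places, D = 0.369.

0.369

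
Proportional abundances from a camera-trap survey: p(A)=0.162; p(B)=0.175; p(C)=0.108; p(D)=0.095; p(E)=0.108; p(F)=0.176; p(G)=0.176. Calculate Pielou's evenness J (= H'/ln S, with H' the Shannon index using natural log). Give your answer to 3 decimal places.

0.985

H' = −Σ pᵢ ln pᵢ = −((-0.29487) + (-0.30502) + (-0.24037) + (-0.22362) + (-0.24037) + (-0.30576) + (-0.30576)) = 1.91576 (working shown to 5 dp, full precision carried).
With S = 7 species, ln S = 1.94591, so J = 1.91576/1.94591 = 0.98450, i.e. 0.985 to 3 decimal places.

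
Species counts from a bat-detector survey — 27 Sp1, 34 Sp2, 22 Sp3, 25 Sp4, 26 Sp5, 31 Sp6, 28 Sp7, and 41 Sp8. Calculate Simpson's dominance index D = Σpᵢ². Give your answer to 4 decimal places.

Total N = 27+34+22+25+26+31+28+41 = 234, so the proportions are 0.115385, 0.145299, 0.094017, 0.106838, 0.111111, 0.132479, 0.119658, 0.175214 (working shown to 6 dp, full precision carried).
D = 0.115385² + 0.145299² + 0.094017² + 0.106838² + 0.111111² + 0.132479² + 0.119658² + 0.175214² = 0.013314 + 0.021112 + 0.008839 + 0.011414 + 0.012346 + 0.017551 + 0.014318 + 0.030700 = 0.129593.
To 4 decimal places, D = 0.1296.

0.1296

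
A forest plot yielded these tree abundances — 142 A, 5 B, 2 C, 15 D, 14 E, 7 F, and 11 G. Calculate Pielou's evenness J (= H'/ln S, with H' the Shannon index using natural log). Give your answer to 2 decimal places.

0.53

Total N = 142+5+2+15+14+7+11 = 196, so the proportions are 0.7245, 0.0255, 0.0102, 0.0765, 0.0714, 0.0357, 0.0561 (working shown to 4 dp, full precision carried).
H' = −Σ pᵢ ln pᵢ = −((-0.2335) + (-0.0936) + (-0.0468) + (-0.1967) + (-0.1885) + (-0.1190) + (-0.1616)) = 1.0397.
With S = 7 species, ln S = 1.9459, so J = 1.0397/1.9459 = 0.5343, i.e. 0.53 to 2 decimal places.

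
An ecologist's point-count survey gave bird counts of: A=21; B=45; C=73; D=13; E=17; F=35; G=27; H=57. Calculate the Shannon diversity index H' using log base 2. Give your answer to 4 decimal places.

2.7907

Total N = 21+45+73+13+17+35+27+57 = 288, so the proportions are 0.072917, 0.15625, 0.253472, 0.045139, 0.059028, 0.121528, 0.09375, 0.197917 (working shown to 6 dp, full precision carried).
Each pᵢ log₂ pᵢ term: 0.072917×(-3.777608)=-0.275451, 0.15625×(-2.678072)=-0.418449, 0.253472×(-1.980100)=-0.501900, 0.045139×(-4.469485)=-0.201748, 0.059028×(-4.082462)=-0.240979, 0.121528×(-3.040642)=-0.369522, 0.09375×(-3.415037)=-0.320160, 0.197917×(-2.337035)=-0.462538.
Sum = -2.790746, so H' = 2.7907.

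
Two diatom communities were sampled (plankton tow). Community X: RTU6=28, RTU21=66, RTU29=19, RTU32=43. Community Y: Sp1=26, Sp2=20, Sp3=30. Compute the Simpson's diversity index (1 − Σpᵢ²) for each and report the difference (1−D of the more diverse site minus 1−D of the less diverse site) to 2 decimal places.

0.04

Community X: N=156, proportions 0.1795, 0.4231, 0.1218, 0.2756, giving 1−D = 0.6980 (working shown to 4 dp, full precision carried).
Community Y: N=76, proportions 0.3421, 0.2632, 0.3947, giving 1−D = 0.6579.
Difference = |0.6980 − 0.6579| = 0.0401, i.e. 0.04 to 2 decimal places.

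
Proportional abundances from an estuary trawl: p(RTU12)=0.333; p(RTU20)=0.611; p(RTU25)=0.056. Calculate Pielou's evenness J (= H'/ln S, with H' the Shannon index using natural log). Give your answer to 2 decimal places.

0.75

H' = −Σ pᵢ ln pᵢ = −((-0.3662) + (-0.3010) + (-0.1614)) = 0.8286 (working shown to 4 dp, full precision carried).
With S = 3 species, ln S = 1.0986, so J = 0.8286/1.0986 = 0.7542, i.e. 0.75 to 2 decimal places.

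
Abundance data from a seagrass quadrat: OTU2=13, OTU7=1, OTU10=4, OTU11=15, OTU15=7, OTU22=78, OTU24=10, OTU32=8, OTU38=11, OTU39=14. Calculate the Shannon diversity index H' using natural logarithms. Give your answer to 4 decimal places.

Total N = 13+1+4+15+7+78+10+8+11+14 = 161, so the proportions are 0.080745, 0.006211, 0.024845, 0.093168, 0.043478, 0.484472, 0.062112, 0.049689, 0.068323, 0.086957 (working shown to 6 dp, full precision carried).
Each pᵢ ln pᵢ term: 0.080745×(-2.516455)=-0.203192, 0.006211×(-5.081404)=-0.031562, 0.024845×(-3.695110)=-0.091804, 0.093168×(-2.373354)=-0.221120, 0.043478×(-3.135494)=-0.136326, 0.484472×(-0.724696)=-0.351095, 0.062112×(-2.778819)=-0.172597, 0.049689×(-3.001963)=-0.149166, 0.068323×(-2.683509)=-0.183345, 0.086957×(-2.442347)=-0.212378.
Sum = -1.752585, so H' = 1.7526.

1.7526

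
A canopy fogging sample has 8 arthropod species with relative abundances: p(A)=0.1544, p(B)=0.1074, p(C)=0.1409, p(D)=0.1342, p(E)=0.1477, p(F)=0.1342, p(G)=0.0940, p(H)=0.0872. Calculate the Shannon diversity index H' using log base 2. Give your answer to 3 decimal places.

Each pᵢ log₂ pᵢ term (working shown to 5 dp, full precision carried): 0.1544×(-2.69526)=-0.41615, 0.1074×(-3.21893)=-0.34571, 0.1409×(-2.82726)=-0.39836, 0.1342×(-2.89754)=-0.38885, 0.1477×(-2.75926)=-0.40754, 0.1342×(-2.89754)=-0.38885, 0.094×(-3.41120)=-0.32065, 0.0872×(-3.51953)=-0.30690.
Sum = -2.97302, so H' = 2.973.

2.973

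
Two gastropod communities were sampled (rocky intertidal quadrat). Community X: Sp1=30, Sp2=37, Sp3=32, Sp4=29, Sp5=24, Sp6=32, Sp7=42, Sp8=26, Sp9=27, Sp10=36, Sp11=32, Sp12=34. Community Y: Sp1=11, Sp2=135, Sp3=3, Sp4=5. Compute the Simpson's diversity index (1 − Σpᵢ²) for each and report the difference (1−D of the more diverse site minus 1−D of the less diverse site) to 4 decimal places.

0.6897

Community X: N=381, proportions 0.07874, 0.097113, 0.08399, 0.076115, 0.062992, 0.08399, 0.110236, 0.068241, 0.070866, 0.094488, 0.08399, 0.089239, giving 1−D = 0.914722 (working shown to 6 dp, full precision carried).
Community Y: N=154, proportions 0.071429, 0.876623, 0.019481, 0.032468, giving 1−D = 0.224996.
Difference = |0.914722 − 0.224996| = 0.689726, i.e. 0.6897 to 4 decimal places.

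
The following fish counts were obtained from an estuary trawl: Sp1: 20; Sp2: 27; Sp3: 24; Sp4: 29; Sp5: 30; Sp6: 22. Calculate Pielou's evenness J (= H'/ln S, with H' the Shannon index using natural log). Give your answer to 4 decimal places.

0.9942

Total N = 20+27+24+29+30+22 = 152, so the proportions are 0.131579, 0.177632, 0.157895, 0.190789, 0.197368, 0.144737 (working shown to 6 dp, full precision carried).
H' = −Σ pᵢ ln pᵢ = −((-0.266862) + (-0.306955) + (-0.291446) + (-0.316059) + (-0.320266) + (-0.279753)) = 1.781341.
With S = 6 species, ln S = 1.791759, so J = 1.781341/1.791759 = 0.994185, i.e. 0.9942 to 4 decimal places.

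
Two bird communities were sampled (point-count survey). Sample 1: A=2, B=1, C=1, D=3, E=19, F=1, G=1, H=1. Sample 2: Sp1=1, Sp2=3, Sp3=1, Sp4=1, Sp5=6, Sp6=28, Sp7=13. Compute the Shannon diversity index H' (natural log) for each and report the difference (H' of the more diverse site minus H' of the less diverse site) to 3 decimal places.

Sample 1: N=29, proportions 0.06897, 0.03448, 0.03448, 0.10345, 0.65517, 0.03448, 0.03448, 0.03448, giving H' = 1.27673 (working shown to 5 dp, full precision carried).
Sample 2: N=53, proportions 0.01887, 0.0566, 0.01887, 0.01887, 0.11321, 0.5283, 0.24528, giving H' = 1.31572.
Difference = |1.27673 − 1.31572| = 0.03899, i.e. 0.039 to 3 decimal places.

0.039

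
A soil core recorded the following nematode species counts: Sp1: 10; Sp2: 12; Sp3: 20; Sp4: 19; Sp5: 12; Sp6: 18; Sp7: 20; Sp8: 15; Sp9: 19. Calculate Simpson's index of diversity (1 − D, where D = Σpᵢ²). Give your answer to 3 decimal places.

0.883

Total N = 10+12+20+19+12+18+20+15+19 = 145, so the proportions are 0.06897, 0.08276, 0.13793, 0.13103, 0.08276, 0.12414, 0.13793, 0.10345, 0.13103 (working shown to 5 dp, full precision carried).
D = 0.06897² + 0.08276² + 0.13793² + 0.13103² + 0.08276² + 0.12414² + 0.13793² + 0.10345² + 0.13103² = 0.00476 + 0.00685 + 0.01902 + 0.01717 + 0.00685 + 0.01541 + 0.01902 + 0.01070 + 0.01717 = 0.11696.
So 1 − D = 0.88304, i.e. 0.883 to 3 decimal places.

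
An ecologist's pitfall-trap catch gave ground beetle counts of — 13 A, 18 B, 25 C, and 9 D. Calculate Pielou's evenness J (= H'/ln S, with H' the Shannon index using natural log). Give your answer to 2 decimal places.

Total N = 13+18+25+9 = 65, so the proportions are 0.2, 0.2769, 0.3846, 0.1385 (working shown to 4 dp, full precision carried).
H' = −Σ pᵢ ln pᵢ = −((-0.3219) + (-0.3556) + (-0.3675) + (-0.2738)) = 1.3187.
With S = 4 species, ln S = 1.3863, so J = 1.3187/1.3863 = 0.9513, i.e. 0.95 to 2 decimal places.

0.95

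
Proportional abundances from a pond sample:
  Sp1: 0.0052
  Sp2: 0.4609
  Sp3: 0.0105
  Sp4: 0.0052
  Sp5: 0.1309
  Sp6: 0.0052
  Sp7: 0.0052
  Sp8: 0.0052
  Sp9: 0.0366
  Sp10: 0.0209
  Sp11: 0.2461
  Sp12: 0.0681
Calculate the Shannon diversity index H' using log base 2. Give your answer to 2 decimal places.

2.22

Each pᵢ log₂ pᵢ term (working shown to 4 dp, full precision carried): 0.0052×(-7.5873)=-0.0395, 0.4609×(-1.1175)=-0.5150, 0.0105×(-6.5735)=-0.0690, 0.0052×(-7.5873)=-0.0395, 0.1309×(-2.9335)=-0.3840, 0.0052×(-7.5873)=-0.0395, 0.0052×(-7.5873)=-0.0395, 0.0052×(-7.5873)=-0.0395, 0.0366×(-4.7720)=-0.1747, 0.0209×(-5.5804)=-0.1166, 0.2461×(-2.0227)=-0.4978, 0.0681×(-3.8762)=-0.2640.
Sum = -2.2184, so H' = 2.22.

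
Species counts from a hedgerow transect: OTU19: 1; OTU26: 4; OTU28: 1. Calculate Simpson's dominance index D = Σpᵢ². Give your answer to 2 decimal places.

Total N = 1+4+1 = 6, so the proportions are 0.1667, 0.6667, 0.1667 (working shown to 4 dp, full precision carried).
D = 0.1667² + 0.6667² + 0.1667² = 0.0278 + 0.4444 + 0.0278 = 0.5000.
To 2 decimal places, D = 0.50.

0.50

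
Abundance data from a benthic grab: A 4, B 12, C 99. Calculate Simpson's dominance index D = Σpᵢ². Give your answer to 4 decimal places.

0.7532

Total N = 4+12+99 = 115, so the proportions are 0.034783, 0.104348, 0.86087 (working shown to 6 dp, full precision carried).
D = 0.034783² + 0.104348² + 0.86087² = 0.001210 + 0.010888 + 0.741096 = 0.753195.
To 4 decimal places, D = 0.7532.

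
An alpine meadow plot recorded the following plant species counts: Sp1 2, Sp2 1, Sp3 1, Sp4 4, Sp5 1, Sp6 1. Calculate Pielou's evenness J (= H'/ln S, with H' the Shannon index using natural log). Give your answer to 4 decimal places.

Total N = 2+1+1+4+1+1 = 10, so the proportions are 0.2, 0.1, 0.1, 0.4, 0.1, 0.1 (working shown to 6 dp, full precision carried).
H' = −Σ pᵢ ln pᵢ = −((-0.321888) + (-0.230259) + (-0.230259) + (-0.366516) + (-0.230259) + (-0.230259)) = 1.609438.
With S = 6 species, ln S = 1.791759, so J = 1.609438/1.791759 = 0.898244, i.e. 0.8982 to 4 decimal places.

0.8982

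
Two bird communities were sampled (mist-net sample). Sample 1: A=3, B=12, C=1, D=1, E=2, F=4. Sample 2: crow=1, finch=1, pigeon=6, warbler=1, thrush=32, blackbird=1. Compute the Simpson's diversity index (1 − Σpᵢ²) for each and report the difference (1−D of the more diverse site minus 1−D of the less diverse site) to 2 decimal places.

0.27

Sample 1: N=23, proportions 0.1304, 0.5217, 0.0435, 0.0435, 0.087, 0.1739, giving 1−D = 0.6692 (working shown to 4 dp, full precision carried).
Sample 2: N=42, proportions 0.0238, 0.0238, 0.1429, 0.0238, 0.7619, 0.0238, giving 1−D = 0.3968.
Difference = |0.6692 − 0.3968| = 0.2724, i.e. 0.27 to 2 decimal places.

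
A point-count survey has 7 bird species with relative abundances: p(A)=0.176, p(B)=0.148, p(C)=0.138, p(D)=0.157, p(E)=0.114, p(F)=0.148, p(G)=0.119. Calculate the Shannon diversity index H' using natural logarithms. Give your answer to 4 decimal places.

1.9361

Each pᵢ ln pᵢ term (working shown to 6 dp, full precision carried): 0.176×(-1.737271)=-0.305760, 0.148×(-1.910543)=-0.282760, 0.138×(-1.980502)=-0.273309, 0.157×(-1.851509)=-0.290687, 0.114×(-2.171557)=-0.247557, 0.148×(-1.910543)=-0.282760, 0.119×(-2.128632)=-0.253307.
Sum = -1.936141, so H' = 1.9361.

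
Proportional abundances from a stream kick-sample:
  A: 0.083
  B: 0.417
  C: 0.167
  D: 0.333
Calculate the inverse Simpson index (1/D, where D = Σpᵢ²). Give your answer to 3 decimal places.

D = 0.083² + 0.417² + 0.167² + 0.333² = 0.006889 + 0.173889 + 0.027889 + 0.110889 = 0.319556 (working shown to 6 dp, full precision carried).
So 1/D = 3.12934, i.e. 3.129 to 3 decimal places.

3.129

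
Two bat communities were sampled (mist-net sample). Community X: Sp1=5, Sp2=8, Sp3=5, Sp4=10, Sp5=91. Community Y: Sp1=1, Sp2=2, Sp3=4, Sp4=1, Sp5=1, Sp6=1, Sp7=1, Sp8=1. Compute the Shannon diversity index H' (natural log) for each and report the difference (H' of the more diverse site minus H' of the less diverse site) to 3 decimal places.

1.046

Community X: N=119, proportions 0.042017, 0.067227, 0.042017, 0.084034, 0.764706, giving H' = 0.861107 (working shown to 6 dp, full precision carried).
Community Y: N=12, proportions 0.083333, 0.166667, 0.333333, 0.083333, 0.083333, 0.083333, 0.083333, 0.083333, giving H' = 1.907284.
Difference = |0.861107 − 1.907284| = 1.046177, i.e. 1.046 to 3 decimal places.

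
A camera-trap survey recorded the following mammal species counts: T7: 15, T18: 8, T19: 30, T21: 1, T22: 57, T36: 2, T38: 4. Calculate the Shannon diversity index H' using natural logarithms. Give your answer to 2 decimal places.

1.37

Total N = 15+8+30+1+57+2+4 = 117, so the proportions are 0.1282, 0.0684, 0.2564, 0.0085, 0.4872, 0.0171, 0.0342 (working shown to 4 dp, full precision carried).
Each pᵢ ln pᵢ term: 0.1282×(-2.0541)=-0.2633, 0.0684×(-2.6827)=-0.1834, 0.2564×(-1.3610)=-0.3490, 0.0085×(-4.7622)=-0.0407, 0.4872×(-0.7191)=-0.3503, 0.0171×(-4.0690)=-0.0696, 0.0342×(-3.3759)=-0.1154.
Sum = -1.3718, so H' = 1.37.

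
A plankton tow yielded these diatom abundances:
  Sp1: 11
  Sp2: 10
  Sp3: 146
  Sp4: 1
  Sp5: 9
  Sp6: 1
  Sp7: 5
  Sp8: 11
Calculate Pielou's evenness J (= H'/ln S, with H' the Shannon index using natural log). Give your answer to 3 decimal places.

Total N = 11+10+146+1+9+1+5+11 = 194, so the proportions are 0.0567, 0.05155, 0.75258, 0.00515, 0.04639, 0.00515, 0.02577, 0.0567 (working shown to 5 dp, full precision carried).
H' = −Σ pᵢ ln pᵢ = −((-0.16273) + (-0.15285) + (-0.21392) + (-0.02715) + (-0.14245) + (-0.02715) + (-0.09429) + (-0.16273)) = 0.98328.
With S = 8 species, ln S = 2.07944, so J = 0.98328/2.07944 = 0.47286, i.e. 0.473 to 3 decimal places.

0.473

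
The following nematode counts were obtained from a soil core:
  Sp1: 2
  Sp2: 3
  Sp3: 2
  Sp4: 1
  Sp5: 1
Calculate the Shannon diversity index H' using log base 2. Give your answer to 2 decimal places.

Total N = 2+3+2+1+1 = 9, so the proportions are 0.2222, 0.3333, 0.2222, 0.1111, 0.1111 (working shown to 4 dp, full precision carried).
Each pᵢ log₂ pᵢ term: 0.2222×(-2.1699)=-0.4822, 0.3333×(-1.5850)=-0.5283, 0.2222×(-2.1699)=-0.4822, 0.1111×(-3.1699)=-0.3522, 0.1111×(-3.1699)=-0.3522.
Sum = -2.1972, so H' = 2.20.

2.20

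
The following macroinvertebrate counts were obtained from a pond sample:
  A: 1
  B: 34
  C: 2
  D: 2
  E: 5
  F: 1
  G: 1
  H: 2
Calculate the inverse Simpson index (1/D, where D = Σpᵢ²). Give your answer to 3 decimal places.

Total N = 1+34+2+2+5+1+1+2 = 48, so the proportions are 0.020833, 0.708333, 0.041667, 0.041667, 0.104167, 0.020833, 0.020833, 0.041667 (working shown to 6 dp, full precision carried).
D = 0.020833² + 0.708333² + 0.041667² + 0.041667² + 0.104167² + 0.020833² + 0.020833² + 0.041667² = 0.000434 + 0.501736 + 0.001736 + 0.001736 + 0.010851 + 0.000434 + 0.000434 + 0.001736 = 0.519097.
So 1/D = 1.92642, i.e. 1.926 to 3 decimal places.

1.926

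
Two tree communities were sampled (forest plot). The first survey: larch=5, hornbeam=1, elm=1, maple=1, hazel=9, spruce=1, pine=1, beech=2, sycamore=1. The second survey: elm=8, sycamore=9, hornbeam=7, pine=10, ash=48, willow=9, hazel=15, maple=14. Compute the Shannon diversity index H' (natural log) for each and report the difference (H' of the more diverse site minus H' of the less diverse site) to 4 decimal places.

The first survey: N=22, proportions 0.227273, 0.045455, 0.045455, 0.045455, 0.409091, 0.045455, 0.045455, 0.090909, 0.045455, giving H' = 1.763383 (working shown to 6 dp, full precision carried).
The second survey: N=120, proportions 0.066667, 0.075, 0.058333, 0.083333, 0.4, 0.075, 0.125, 0.116667, giving H' = 1.819008.
Difference = |1.763383 − 1.819008| = 0.055625, i.e. 0.0556 to 4 decimal places.

0.0556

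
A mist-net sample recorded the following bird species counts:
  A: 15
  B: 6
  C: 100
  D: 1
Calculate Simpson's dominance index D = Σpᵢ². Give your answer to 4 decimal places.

0.6895

Total N = 15+6+100+1 = 122, so the proportions are 0.122951, 0.04918, 0.819672, 0.008197 (working shown to 6 dp, full precision carried).
D = 0.122951² + 0.04918² + 0.819672² + 0.008197² = 0.015117 + 0.002419 + 0.671862 + 0.000067 = 0.689465.
To 4 decimal places, D = 0.6895.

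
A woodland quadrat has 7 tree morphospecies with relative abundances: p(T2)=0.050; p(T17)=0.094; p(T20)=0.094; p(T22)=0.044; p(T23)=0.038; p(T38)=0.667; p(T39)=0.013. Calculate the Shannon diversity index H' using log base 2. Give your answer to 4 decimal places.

Each pᵢ log₂ pᵢ term (working shown to 6 dp, full precision carried): 0.05×(-4.321928)=-0.216096, 0.094×(-3.411195)=-0.320652, 0.094×(-3.411195)=-0.320652, 0.044×(-4.506353)=-0.198280, 0.038×(-4.717857)=-0.179279, 0.667×(-0.584241)=-0.389689, 0.013×(-6.265345)=-0.081449.
Sum = -1.706098, so H' = 1.7061.

1.7061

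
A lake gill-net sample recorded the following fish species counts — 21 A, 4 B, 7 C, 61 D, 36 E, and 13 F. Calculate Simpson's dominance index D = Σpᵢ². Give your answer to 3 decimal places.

0.282

Total N = 21+4+7+61+36+13 = 142, so the proportions are 0.14789, 0.02817, 0.0493, 0.42958, 0.25352, 0.09155 (working shown to 5 dp, full precision carried).
D = 0.14789² + 0.02817² + 0.0493² + 0.42958² + 0.25352² + 0.09155² = 0.02187 + 0.00079 + 0.00243 + 0.18454 + 0.06427 + 0.00838 = 0.28229.
To 3 decimal places, D = 0.282.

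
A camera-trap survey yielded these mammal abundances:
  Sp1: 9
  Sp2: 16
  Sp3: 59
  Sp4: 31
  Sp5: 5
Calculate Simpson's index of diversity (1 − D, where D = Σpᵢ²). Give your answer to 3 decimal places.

0.666

Total N = 9+16+59+31+5 = 120, so the proportions are 0.075, 0.13333, 0.49167, 0.25833, 0.04167 (working shown to 5 dp, full precision carried).
D = 0.075² + 0.13333² + 0.49167² + 0.25833² + 0.04167² = 0.00562 + 0.01778 + 0.24174 + 0.06674 + 0.00174 = 0.33361.
So 1 − D = 0.66639, i.e. 0.666 to 3 decimal places.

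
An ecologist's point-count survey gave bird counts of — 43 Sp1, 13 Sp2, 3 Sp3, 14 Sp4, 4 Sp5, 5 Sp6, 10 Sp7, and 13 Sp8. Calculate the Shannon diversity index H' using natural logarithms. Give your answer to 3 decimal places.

Total N = 43+13+3+14+4+5+10+13 = 105, so the proportions are 0.40952, 0.12381, 0.02857, 0.13333, 0.0381, 0.04762, 0.09524, 0.12381 (working shown to 5 dp, full precision carried).
Each pᵢ ln pᵢ term: 0.40952×(-0.89276)=-0.36561, 0.12381×(-2.08901)=-0.25864, 0.02857×(-3.55535)=-0.10158, 0.13333×(-2.01490)=-0.26865, 0.0381×(-3.26767)=-0.12448, 0.04762×(-3.04452)=-0.14498, 0.09524×(-2.35138)=-0.22394, 0.12381×(-2.08901)=-0.25864.
Sum = -1.74652, so H' = 1.747.

1.747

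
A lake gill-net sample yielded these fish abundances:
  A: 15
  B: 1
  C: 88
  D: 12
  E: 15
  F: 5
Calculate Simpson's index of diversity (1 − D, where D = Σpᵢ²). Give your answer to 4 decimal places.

0.5478

Total N = 15+1+88+12+15+5 = 136, so the proportions are 0.110294, 0.007353, 0.647059, 0.088235, 0.110294, 0.036765 (working shown to 6 dp, full precision carried).
D = 0.110294² + 0.007353² + 0.647059² + 0.088235² + 0.110294² + 0.036765² = 0.012165 + 0.000054 + 0.418685 + 0.007785 + 0.012165 + 0.001352 = 0.452206.
So 1 − D = 0.547794, i.e. 0.5478 to 4 decimal places.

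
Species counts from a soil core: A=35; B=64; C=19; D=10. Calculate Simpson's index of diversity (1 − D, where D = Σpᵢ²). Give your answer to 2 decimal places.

0.65

Total N = 35+64+19+10 = 128, so the proportions are 0.2734, 0.5, 0.1484, 0.0781 (working shown to 4 dp, full precision carried).
D = 0.2734² + 0.5² + 0.1484² + 0.0781² = 0.0748 + 0.2500 + 0.0220 + 0.0061 = 0.3529.
So 1 − D = 0.6471, i.e. 0.65 to 2 decimal places.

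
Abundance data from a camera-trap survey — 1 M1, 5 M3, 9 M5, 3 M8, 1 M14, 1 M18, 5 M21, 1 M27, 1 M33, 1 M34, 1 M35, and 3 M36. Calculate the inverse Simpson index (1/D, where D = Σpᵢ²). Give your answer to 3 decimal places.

6.564

Total N = 1+5+9+3+1+1+5+1+1+1+1+3 = 32, so the proportions are 0.03125, 0.15625, 0.28125, 0.09375, 0.03125, 0.03125, 0.15625, 0.03125, 0.03125, 0.03125, 0.03125, 0.09375 (working shown to 7 dp, full precision carried).
D = 0.03125² + 0.15625² + 0.28125² + 0.09375² + 0.03125² + 0.03125² + 0.15625² + 0.03125² + 0.03125² + 0.03125² + 0.03125² + 0.09375² = 0.0009766 + 0.0244141 + 0.0791016 + 0.0087891 + 0.0009766 + 0.0009766 + 0.0244141 + 0.0009766 + 0.0009766 + 0.0009766 + 0.0009766 + 0.0087891 = 0.1523438.
So 1/D = 6.56410, i.e. 6.564 to 3 decimal places.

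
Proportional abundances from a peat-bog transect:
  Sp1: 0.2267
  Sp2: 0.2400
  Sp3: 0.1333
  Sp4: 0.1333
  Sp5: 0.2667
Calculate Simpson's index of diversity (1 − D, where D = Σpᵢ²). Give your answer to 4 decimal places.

0.7843

D = 0.2267² + 0.24² + 0.1333² + 0.1333² + 0.2667² = 0.051393 + 0.057600 + 0.017769 + 0.017769 + 0.071129 = 0.215660 (working shown to 6 dp, full precision carried).
So 1 − D = 0.784340, i.e. 0.7843 to 4 decimal places.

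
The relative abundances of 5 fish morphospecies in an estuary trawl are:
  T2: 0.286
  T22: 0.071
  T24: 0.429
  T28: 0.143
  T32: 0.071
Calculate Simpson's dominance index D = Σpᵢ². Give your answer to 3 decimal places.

0.296

D = 0.286² + 0.071² + 0.429² + 0.143² + 0.071² = 0.08180 + 0.00504 + 0.18404 + 0.02045 + 0.00504 = 0.29637 (working shown to 5 dp, full precision carried).
To 3 decimal places, D = 0.296.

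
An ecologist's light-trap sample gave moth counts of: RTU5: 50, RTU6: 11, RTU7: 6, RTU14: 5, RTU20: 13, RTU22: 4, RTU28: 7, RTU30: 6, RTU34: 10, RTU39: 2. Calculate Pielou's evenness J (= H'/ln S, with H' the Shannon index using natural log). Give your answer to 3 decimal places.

Total N = 50+11+6+5+13+4+7+6+10+2 = 114, so the proportions are 0.4386, 0.09649, 0.05263, 0.04386, 0.11404, 0.03509, 0.0614, 0.05263, 0.08772, 0.01754 (working shown to 5 dp, full precision carried).
H' = −Σ pᵢ ln pᵢ = −((-0.36148) + (-0.22563) + (-0.15497) + (-0.13714) + (-0.24760) + (-0.11754) + (-0.17133) + (-0.15497) + (-0.21347) + (-0.07093)) = 1.85506.
With S = 10 species, ln S = 2.30259, so J = 1.85506/2.30259 = 0.80564, i.e. 0.806 to 3 decimal places.

0.806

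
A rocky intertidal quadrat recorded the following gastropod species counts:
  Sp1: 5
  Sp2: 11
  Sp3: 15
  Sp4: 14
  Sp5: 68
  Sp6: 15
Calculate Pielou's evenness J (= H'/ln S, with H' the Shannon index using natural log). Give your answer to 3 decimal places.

0.791

Total N = 5+11+15+14+68+15 = 128, so the proportions are 0.03906, 0.08594, 0.11719, 0.10938, 0.53125, 0.11719 (working shown to 5 dp, full precision carried).
H' = −Σ pᵢ ln pᵢ = −((-0.12666) + (-0.21090) + (-0.25125) + (-0.24204) + (-0.33603) + (-0.25125)) = 1.41813.
With S = 6 species, ln S = 1.79176, so J = 1.41813/1.79176 = 0.79148, i.e. 0.791 to 3 decimal places.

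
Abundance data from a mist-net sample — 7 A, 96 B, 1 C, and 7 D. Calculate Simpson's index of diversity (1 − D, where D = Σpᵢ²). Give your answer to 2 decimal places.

0.24

Total N = 7+96+1+7 = 111, so the proportions are 0.0631, 0.8649, 0.009, 0.0631 (working shown to 4 dp, full precision carried).
D = 0.0631² + 0.8649² + 0.009² + 0.0631² = 0.0040 + 0.7480 + 0.0001 + 0.0040 = 0.7560.
So 1 − D = 0.2440, i.e. 0.24 to 2 decimal places.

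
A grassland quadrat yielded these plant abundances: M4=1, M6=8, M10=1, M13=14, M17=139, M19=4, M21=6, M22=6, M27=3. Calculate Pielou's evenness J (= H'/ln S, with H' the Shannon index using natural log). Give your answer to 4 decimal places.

Total N = 1+8+1+14+139+4+6+6+3 = 182, so the proportions are 0.005495, 0.043956, 0.005495, 0.076923, 0.763736, 0.021978, 0.032967, 0.032967, 0.016484 (working shown to 6 dp, full precision carried).
H' = −Σ pᵢ ln pᵢ = −((-0.028593) + (-0.137344) + (-0.028593) + (-0.197304) + (-0.205852) + (-0.083906) + (-0.112492) + (-0.112492) + (-0.067671)) = 0.974247.
With S = 9 species, ln S = 2.197225, so J = 0.974247/2.197225 = 0.443399, i.e. 0.4434 to 4 decimal places.

0.4434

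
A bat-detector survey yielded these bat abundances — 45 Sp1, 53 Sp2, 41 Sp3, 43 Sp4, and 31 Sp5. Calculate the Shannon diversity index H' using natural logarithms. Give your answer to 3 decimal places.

Total N = 45+53+41+43+31 = 213, so the proportions are 0.21127, 0.24883, 0.19249, 0.20188, 0.14554 (working shown to 5 dp, full precision carried).
Each pᵢ ln pᵢ term: 0.21127×(-1.55463)=-0.32844, 0.24883×(-1.39100)=-0.34612, 0.19249×(-1.64772)=-0.31717, 0.20188×(-1.60009)=-0.32302, 0.14554×(-1.92730)=-0.28050.
Sum = -1.59525, so H' = 1.595.

1.595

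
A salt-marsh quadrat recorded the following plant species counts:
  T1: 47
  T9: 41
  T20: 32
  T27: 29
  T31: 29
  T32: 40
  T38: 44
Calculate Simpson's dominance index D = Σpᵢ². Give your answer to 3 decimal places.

0.148

Total N = 47+41+32+29+29+40+44 = 262, so the proportions are 0.17939, 0.15649, 0.12214, 0.11069, 0.11069, 0.15267, 0.16794 (working shown to 5 dp, full precision carried).
D = 0.17939² + 0.15649² + 0.12214² + 0.11069² + 0.11069² + 0.15267² + 0.16794² = 0.03218 + 0.02449 + 0.01492 + 0.01225 + 0.01225 + 0.02331 + 0.02820 = 0.14760.
To 3 decimal places, D = 0.148.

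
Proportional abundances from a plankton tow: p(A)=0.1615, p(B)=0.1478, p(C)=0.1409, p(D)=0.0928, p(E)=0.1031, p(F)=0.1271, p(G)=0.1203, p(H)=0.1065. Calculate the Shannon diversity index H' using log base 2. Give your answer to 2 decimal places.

2.98

Each pᵢ log₂ pᵢ term (working shown to 4 dp, full precision carried): 0.1615×(-2.6304)=-0.4248, 0.1478×(-2.7583)=-0.4077, 0.1409×(-2.8273)=-0.3984, 0.0928×(-3.4297)=-0.3183, 0.1031×(-3.2779)=-0.3379, 0.1271×(-2.9760)=-0.3782, 0.1203×(-3.0553)=-0.3676, 0.1065×(-3.2311)=-0.3441.
Sum = -2.9770, so H' = 2.98.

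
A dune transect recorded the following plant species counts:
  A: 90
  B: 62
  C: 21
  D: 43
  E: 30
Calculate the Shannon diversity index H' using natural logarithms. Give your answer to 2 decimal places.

Total N = 90+62+21+43+30 = 246, so the proportions are 0.3659, 0.252, 0.0854, 0.1748, 0.122 (working shown to 4 dp, full precision carried).
Each pᵢ ln pᵢ term: 0.3659×(-1.0055)=-0.3679, 0.252×(-1.3782)=-0.3474, 0.0854×(-2.4608)=-0.2101, 0.1748×(-1.7441)=-0.3049, 0.122×(-2.1041)=-0.2566.
Sum = -1.4868, so H' = 1.49.

1.49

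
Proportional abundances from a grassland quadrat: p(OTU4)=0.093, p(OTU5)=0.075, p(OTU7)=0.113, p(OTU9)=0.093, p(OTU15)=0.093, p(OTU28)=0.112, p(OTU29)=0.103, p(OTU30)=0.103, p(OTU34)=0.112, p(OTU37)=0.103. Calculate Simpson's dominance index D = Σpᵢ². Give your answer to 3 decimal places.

D = 0.093² + 0.075² + 0.113² + 0.093² + 0.093² + 0.112² + 0.103² + 0.103² + 0.112² + 0.103² = 0.00865 + 0.00562 + 0.01277 + 0.00865 + 0.00865 + 0.01254 + 0.01061 + 0.01061 + 0.01254 + 0.01061 = 0.10126 (working shown to 5 dp, full precision carried).
To 3 decimal places, D = 0.101.

0.101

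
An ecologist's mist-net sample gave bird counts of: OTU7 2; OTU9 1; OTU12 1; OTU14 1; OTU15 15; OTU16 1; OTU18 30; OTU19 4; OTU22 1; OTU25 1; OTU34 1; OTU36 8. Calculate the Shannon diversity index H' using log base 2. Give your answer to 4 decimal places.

Total N = 2+1+1+1+15+1+30+4+1+1+1+8 = 66, so the proportions are 0.030303, 0.015152, 0.015152, 0.015152, 0.227273, 0.015152, 0.454545, 0.060606, 0.015152, 0.015152, 0.015152, 0.121212 (working shown to 6 dp, full precision carried).
Each pᵢ log₂ pᵢ term: 0.030303×(-5.044394)=-0.152860, 0.015152×(-6.044394)=-0.091582, 0.015152×(-6.044394)=-0.091582, 0.015152×(-6.044394)=-0.091582, 0.227273×(-2.137504)=-0.485796, 0.015152×(-6.044394)=-0.091582, 0.454545×(-1.137504)=-0.517047, 0.060606×(-4.044394)=-0.245115, 0.015152×(-6.044394)=-0.091582, 0.015152×(-6.044394)=-0.091582, 0.015152×(-6.044394)=-0.091582, 0.121212×(-3.044394)=-0.369017.
Sum = -2.410908, so H' = 2.4109.

2.4109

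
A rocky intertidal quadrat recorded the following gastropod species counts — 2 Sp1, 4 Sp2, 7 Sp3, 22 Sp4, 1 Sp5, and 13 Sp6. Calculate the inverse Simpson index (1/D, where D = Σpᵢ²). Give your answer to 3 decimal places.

Total N = 2+4+7+22+1+13 = 49, so the proportions are 0.0408163, 0.0816327, 0.1428571, 0.4489796, 0.0204082, 0.2653061 (working shown to 7 dp, full precision carried).
D = 0.0408163² + 0.0816327² + 0.1428571² + 0.4489796² + 0.0204082² + 0.2653061² = 0.0016660 + 0.0066639 + 0.0204082 + 0.2015827 + 0.0004165 + 0.0703873 = 0.3011245.
So 1/D = 3.32089, i.e. 3.321 to 3 decimal places.

3.321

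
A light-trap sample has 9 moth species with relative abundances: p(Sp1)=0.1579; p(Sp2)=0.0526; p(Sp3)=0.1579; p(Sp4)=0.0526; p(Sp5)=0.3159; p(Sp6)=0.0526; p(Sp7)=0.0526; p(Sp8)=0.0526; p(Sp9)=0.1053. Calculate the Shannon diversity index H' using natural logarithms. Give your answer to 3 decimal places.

1.958

Each pᵢ ln pᵢ term (working shown to 5 dp, full precision carried): 0.1579×(-1.84579)=-0.29145, 0.0526×(-2.94504)=-0.15491, 0.1579×(-1.84579)=-0.29145, 0.0526×(-2.94504)=-0.15491, 0.3159×(-1.15233)=-0.36402, 0.0526×(-2.94504)=-0.15491, 0.0526×(-2.94504)=-0.15491, 0.0526×(-2.94504)=-0.15491, 0.1053×(-2.25094)=-0.23702.
Sum = -1.95849, so H' = 1.958.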